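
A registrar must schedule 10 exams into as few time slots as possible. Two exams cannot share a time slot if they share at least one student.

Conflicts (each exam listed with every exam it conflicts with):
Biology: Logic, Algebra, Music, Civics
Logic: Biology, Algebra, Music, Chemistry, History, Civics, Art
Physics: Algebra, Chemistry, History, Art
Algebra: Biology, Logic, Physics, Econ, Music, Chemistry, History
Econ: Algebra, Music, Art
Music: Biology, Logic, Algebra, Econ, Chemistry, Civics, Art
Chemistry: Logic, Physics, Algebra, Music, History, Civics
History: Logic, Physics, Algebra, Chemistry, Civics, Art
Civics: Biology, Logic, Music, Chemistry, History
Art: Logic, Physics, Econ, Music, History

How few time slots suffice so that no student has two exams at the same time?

4

Logic, Algebra, Music, Chemistry pairwise conflict, so at least 4 time slots are needed.
4 time slots suffice: time slot 1 → {Logic, Physics, Econ}; time slot 2 → {Algebra, Civics, Art}; time slot 3 → {Music, History}; time slot 4 → {Biology, Chemistry}. Each listed conflict is separated.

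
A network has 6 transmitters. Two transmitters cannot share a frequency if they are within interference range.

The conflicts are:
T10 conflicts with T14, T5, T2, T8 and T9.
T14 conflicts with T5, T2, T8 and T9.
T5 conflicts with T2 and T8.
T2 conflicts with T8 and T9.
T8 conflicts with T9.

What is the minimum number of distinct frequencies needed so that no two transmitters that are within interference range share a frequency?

5

T10, T14, T2, T8, T9 are mutually in conflict, so at least 5 frequencies are needed.
5 frequencies suffice: T10=4, T14=2, T5=5, T2=1, T8=3, T9=5. Each listed conflict is separated.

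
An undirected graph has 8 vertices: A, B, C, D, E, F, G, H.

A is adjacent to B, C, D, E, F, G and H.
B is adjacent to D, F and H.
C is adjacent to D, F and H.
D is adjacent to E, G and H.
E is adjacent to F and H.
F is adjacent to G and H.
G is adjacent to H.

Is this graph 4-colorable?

Yes

The chromatic number is 4. A, D, G, H are pairwise adjacent (a clique of size 4), so at least 4 colors are needed.
4 colors suffice: color 1 → {A}; color 2 → {H}; color 3 → {D, F}; color 4 → {B, C, E, G}.
That is already a proper 4-coloring.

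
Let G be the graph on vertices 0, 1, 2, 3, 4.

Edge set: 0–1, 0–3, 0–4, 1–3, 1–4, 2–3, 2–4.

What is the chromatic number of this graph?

3

0, 1, 3 form a triangle, so at least 3 colors are needed.
3 colors suffice: color a → {3, 4}; color b → {1, 2}; color c → {0}. Each edge has distinct colors on its endpoints.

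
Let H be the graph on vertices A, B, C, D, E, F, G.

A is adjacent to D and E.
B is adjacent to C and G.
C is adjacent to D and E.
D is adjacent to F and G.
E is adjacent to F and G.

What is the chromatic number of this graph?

D and F are adjacent, so at least 2 colors are needed.
2 colors suffice: A=blue, B=red, C=blue, D=red, E=red, F=blue, G=blue. Every edge joins two different colors.

2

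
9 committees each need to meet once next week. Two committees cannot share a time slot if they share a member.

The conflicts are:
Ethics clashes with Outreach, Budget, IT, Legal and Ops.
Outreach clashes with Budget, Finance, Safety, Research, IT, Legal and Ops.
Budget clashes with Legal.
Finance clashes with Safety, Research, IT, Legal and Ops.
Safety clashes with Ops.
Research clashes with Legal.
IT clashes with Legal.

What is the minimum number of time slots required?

4

Outreach, Finance, IT, Legal all conflict with each other, so at least 4 time slots are needed.
Using 4 time slots: Ethics=3, Outreach=1, Budget=4, Finance=3, Safety=4, Research=4, IT=4, Legal=2, Ops=2. No two conflicting committees share a time slot.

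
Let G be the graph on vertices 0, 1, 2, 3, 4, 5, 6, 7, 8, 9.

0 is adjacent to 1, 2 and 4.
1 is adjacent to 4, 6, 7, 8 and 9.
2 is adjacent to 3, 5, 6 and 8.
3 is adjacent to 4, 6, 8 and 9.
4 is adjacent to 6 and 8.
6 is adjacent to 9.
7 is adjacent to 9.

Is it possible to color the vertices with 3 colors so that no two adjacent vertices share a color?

The chromatic number is 3. 3, 4, 8 form a triangle, so at least 3 colors are needed.
3 colors suffice: color a → {1, 3, 5}; color b → {2, 4, 9}; color c → {0, 6, 7, 8}.
That is already a proper 3-coloring.

Yes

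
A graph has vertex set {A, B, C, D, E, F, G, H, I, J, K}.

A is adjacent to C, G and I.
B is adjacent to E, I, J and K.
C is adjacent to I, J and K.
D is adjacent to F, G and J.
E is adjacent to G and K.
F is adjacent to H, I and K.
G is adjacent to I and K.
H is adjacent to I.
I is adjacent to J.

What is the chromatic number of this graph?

3

F, H, I are pairwise adjacent, so at least 3 colors are needed.
3 colors suffice: color red → {D, I, K}; color blue → {B, C, F, G}; color green → {A, E, H, J}. Each edge has distinct colors on its endpoints.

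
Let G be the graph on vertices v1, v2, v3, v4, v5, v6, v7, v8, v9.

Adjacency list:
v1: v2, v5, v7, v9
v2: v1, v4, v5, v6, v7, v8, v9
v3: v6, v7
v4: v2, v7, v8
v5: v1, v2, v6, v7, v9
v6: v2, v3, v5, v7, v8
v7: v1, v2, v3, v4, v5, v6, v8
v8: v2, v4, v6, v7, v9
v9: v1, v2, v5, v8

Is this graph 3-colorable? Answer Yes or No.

v2, v4, v7, v8 form a clique, so at least 4 colors are needed.
So 3 colors are not enough.

No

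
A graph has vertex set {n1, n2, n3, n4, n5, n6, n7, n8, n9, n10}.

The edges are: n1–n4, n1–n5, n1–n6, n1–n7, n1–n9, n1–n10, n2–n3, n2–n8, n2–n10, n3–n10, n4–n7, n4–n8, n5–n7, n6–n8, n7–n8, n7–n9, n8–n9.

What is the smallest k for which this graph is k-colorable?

n7, n8, n9 form a triangle, so at least 3 colors are needed.
One proper 3-coloring: n1=R, n2=B, n3=R, n4=G, n5=G, n6=B, n7=B, n8=R, n9=G, n10=G. Every edge joins two different colors.

3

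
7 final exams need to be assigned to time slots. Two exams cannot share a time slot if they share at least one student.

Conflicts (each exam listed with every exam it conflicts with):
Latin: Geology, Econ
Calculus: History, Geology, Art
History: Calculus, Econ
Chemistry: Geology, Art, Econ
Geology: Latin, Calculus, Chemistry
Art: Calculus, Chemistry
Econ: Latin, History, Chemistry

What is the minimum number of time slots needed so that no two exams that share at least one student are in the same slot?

The cycle Calculus-Art-Chemistry-Econ-History-Calculus has odd length 5, so it cannot be 2-colored; at least 3 time slots are needed.
Using 3 time slots: Latin=1, Calculus=1, History=3, Chemistry=1, Geology=2, Art=2, Econ=2. Each listed conflict is separated.

3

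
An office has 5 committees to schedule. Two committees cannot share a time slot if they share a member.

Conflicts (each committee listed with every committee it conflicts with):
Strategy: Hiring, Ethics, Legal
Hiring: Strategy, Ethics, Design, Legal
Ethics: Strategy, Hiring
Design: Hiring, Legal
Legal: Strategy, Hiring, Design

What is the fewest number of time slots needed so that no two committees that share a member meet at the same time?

3

Hiring, Design, Legal are mutually in conflict, so at least 3 time slots are needed.
Using 3 time slots: Strategy=3, Hiring=1, Ethics=2, Design=3, Legal=2. Each listed conflict is separated.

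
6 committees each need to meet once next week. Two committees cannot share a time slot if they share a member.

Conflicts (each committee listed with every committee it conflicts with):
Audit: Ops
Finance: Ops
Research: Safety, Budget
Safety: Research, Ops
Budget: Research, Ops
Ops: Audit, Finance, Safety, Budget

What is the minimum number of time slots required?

2

Audit and Ops conflict, so at least 2 time slots are needed.
Using 2 time slots: Audit=2, Finance=2, Research=1, Safety=2, Budget=2, Ops=1. Each listed conflict is separated.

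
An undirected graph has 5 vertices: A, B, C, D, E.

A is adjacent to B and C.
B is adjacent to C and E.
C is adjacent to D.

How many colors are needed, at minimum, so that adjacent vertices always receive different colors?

A, B, C are pairwise adjacent, so at least 3 colors are needed.
3 colors suffice: color 1 → {B, D}; color 2 → {C, E}; color 3 → {A}. No two adjacent vertices share a color.

3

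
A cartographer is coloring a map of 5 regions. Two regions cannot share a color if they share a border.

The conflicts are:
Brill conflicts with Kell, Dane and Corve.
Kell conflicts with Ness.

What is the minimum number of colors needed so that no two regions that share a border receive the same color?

2

Brill and Dane conflict, so at least 2 colors are needed.
One proper 2-coloring: Brill=1, Kell=2, Dane=2, Corve=2, Ness=1. No two conflicting regions share a color.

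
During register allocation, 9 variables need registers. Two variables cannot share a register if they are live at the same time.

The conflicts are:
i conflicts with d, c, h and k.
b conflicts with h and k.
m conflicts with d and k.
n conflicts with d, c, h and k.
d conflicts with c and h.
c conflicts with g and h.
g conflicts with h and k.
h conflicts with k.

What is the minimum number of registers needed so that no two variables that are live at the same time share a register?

n, d, c, h all conflict with each other, so at least 4 registers are needed.
A valid assignment using 4 registers: i=4, b=3, m=1, n=4, d=3, c=2, g=3, h=1, k=2. Every pair that conflicts lands in different registers.

4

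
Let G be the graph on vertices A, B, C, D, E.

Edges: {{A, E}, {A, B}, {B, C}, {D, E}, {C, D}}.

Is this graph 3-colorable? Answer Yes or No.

Yes

The chromatic number is 3. The cycle C-B-A-E-D-C has odd length 5, so it cannot be 2-colored; at least 3 colors are needed.
A valid assignment using 3 colors: A=1, B=2, C=1, D=2, E=3.
That is already a proper 3-coloring.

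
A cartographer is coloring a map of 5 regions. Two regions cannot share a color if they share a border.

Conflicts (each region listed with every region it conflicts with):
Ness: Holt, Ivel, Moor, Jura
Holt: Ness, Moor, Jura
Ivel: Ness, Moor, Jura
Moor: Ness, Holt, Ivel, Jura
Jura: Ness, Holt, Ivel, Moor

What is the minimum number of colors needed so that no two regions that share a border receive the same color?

Ness, Ivel, Moor, Jura are mutually in conflict, so at least 4 colors are needed.
One proper 4-coloring: Ness=1, Holt=4, Ivel=4, Moor=2, Jura=3. Every pair that conflicts lands in different colors.

4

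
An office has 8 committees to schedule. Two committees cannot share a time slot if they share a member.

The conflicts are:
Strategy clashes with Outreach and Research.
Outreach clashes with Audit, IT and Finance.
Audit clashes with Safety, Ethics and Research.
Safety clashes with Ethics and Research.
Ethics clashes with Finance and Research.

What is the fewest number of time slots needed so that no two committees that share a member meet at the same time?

Audit, Safety, Ethics, Research are mutually in conflict, so at least 4 time slots are needed.
A valid assignment using 4 time slots: Strategy=2, Outreach=1, Audit=3, Safety=4, Ethics=2, IT=2, Finance=3, Research=1. Every pair that conflicts lands in different time slots.

4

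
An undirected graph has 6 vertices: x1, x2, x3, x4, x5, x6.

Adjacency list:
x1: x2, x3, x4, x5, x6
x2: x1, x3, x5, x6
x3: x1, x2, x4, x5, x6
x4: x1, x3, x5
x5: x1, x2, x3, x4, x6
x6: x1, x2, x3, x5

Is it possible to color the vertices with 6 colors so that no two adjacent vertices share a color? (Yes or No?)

The chromatic number is 5. x1, x2, x3, x5, x6 are mutually adjacent (a clique of size 5), so at least 5 colors are needed.
5 colors suffice: color 1 → {x3}; color 2 → {x1}; color 3 → {x5}; color 4 → {x4, x6}; color 5 → {x2}.
Since 6 ≥ 5, a proper 6-coloring certainly exists.

Yes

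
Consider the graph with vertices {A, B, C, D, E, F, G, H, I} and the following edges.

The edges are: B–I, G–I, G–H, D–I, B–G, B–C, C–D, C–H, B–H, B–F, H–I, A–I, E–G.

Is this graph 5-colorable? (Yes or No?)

The chromatic number is 4. B, G, H, I form a clique, so at least 4 colors are needed.
4 colors suffice: color 1 → {C, E, F, I}; color 2 → {A, B, D}; color 3 → {H}; color 4 → {G}.
Since 5 ≥ 4, a proper 5-coloring certainly exists.

Yes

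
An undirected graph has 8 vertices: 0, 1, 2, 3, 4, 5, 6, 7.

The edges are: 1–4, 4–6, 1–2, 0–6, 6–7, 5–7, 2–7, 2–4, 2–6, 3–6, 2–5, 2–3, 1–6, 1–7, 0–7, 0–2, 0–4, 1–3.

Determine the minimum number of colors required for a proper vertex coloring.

1, 2, 6, 7 are pairwise adjacent (a clique of size 4), so at least 4 colors are needed.
4 colors suffice: color a → {2}; color b → {5, 6}; color c → {3, 4, 7}; color d → {0, 1}. No two adjacent vertices share a color.

4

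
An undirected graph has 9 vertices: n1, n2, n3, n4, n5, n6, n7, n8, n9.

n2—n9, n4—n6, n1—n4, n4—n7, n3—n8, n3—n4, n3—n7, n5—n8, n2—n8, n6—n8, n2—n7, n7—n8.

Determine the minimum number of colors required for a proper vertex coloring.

n2, n7, n8 form a triangle, so at least 3 colors are needed.
3 colors suffice: color red → {n4, n8, n9}; color blue → {n1, n5, n6, n7}; color green → {n2, n3}. Each edge has distinct colors on its endpoints.

3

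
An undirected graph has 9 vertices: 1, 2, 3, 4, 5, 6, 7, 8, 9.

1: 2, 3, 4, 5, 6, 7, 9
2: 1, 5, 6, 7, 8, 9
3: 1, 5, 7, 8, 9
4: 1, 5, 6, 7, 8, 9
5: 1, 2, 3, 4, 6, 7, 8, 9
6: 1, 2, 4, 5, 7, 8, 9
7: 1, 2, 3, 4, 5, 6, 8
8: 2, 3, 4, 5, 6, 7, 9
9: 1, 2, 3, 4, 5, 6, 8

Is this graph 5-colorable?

Yes

The chromatic number is 5. 1, 4, 5, 6, 7 are mutually adjacent (a clique of size 5), so at least 5 colors are needed.
5 colors suffice: 1=blue, 2=purple, 3=yellow, 4=purple, 5=red, 6=yellow, 7=green, 8=blue, 9=green.
That is already a proper 5-coloring.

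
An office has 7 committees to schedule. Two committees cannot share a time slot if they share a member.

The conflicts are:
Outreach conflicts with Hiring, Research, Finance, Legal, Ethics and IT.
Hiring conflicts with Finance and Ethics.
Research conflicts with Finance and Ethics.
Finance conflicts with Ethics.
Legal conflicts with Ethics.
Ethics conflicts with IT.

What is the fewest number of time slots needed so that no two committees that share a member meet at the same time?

Outreach, Research, Finance, Ethics are mutually in conflict, so at least 4 time slots are needed.
4 time slots suffice: time slot 1 → {Ethics}; time slot 2 → {Outreach}; time slot 3 → {Finance, Legal, IT}; time slot 4 → {Hiring, Research}. Every pair that conflicts lands in different time slots.

4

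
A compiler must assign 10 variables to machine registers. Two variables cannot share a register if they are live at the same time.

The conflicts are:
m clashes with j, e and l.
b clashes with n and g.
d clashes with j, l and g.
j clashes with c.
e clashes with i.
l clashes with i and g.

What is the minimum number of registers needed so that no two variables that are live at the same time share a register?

3

d, l, g pairwise conflict, so at least 3 registers are needed.
3 registers suffice: register 1 → {b, j, e, l}; register 2 → {m, d, n, c, i}; register 3 → {g}. Every pair that conflicts lands in different registers.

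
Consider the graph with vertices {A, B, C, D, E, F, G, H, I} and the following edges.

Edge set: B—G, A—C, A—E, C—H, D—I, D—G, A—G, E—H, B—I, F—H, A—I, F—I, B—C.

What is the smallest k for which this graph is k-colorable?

The cycle H-C-B-I-F-H has odd length 5, so it cannot be 2-colored; at least 3 colors are needed.
3 colors suffice: color 1 → {G, H, I}; color 2 → {A, B, D, F}; color 3 → {C, E}. Every edge joins two different colors.

3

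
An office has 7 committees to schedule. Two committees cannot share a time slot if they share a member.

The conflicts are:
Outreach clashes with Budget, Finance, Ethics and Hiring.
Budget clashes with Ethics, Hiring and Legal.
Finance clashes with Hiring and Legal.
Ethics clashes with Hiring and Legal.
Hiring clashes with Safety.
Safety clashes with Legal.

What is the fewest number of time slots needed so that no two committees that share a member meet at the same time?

Outreach, Budget, Ethics, Hiring pairwise conflict, so at least 4 time slots are needed.
4 time slots suffice: time slot 1 → {Hiring, Legal}; time slot 2 → {Budget, Finance, Safety}; time slot 3 → {Ethics}; time slot 4 → {Outreach}. No two conflicting committees share a time slot.

4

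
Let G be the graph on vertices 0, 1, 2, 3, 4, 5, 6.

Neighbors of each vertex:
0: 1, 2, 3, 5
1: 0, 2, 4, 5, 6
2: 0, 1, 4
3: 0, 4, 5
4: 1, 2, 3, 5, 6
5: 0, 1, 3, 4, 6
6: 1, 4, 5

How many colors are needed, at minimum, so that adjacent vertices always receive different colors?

1, 4, 5, 6 are pairwise adjacent (a clique of size 4), so at least 4 colors are needed.
4 colors suffice: color a → {0, 4}; color b → {2, 5}; color c → {1, 3}; color d → {6}. Every edge joins two different colors.

4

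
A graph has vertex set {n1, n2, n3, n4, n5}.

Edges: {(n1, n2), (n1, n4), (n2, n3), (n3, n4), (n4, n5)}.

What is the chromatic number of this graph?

2

n4 and n5 are adjacent, so at least 2 colors are needed.
2 colors suffice: color red → {n2, n4}; color blue → {n1, n3, n5}. Each edge has distinct colors on its endpoints.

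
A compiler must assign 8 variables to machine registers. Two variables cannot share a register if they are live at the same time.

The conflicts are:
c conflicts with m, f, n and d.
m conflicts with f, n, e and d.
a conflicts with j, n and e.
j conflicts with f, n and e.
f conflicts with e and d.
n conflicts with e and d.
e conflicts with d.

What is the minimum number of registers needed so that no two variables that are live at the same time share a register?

c, m, n, d are mutually in conflict, so at least 4 registers are needed.
A valid assignment using 4 registers: c=1, m=4, a=4, j=3, f=2, n=2, e=1, d=3. Each listed conflict is separated.

4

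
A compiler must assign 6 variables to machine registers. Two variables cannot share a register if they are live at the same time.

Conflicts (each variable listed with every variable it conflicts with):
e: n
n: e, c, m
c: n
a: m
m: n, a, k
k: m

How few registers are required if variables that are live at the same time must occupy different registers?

2

n and m conflict, so at least 2 registers are needed.
2 registers suffice: register 1 → {n, a, k}; register 2 → {e, c, m}. Each listed conflict is separated.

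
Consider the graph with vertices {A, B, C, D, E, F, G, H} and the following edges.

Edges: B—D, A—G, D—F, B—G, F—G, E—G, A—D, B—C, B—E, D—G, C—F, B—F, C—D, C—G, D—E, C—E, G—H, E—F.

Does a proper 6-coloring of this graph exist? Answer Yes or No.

Yes

The chromatic number is 6. B, C, D, E, F, G are pairwise adjacent (a clique of size 6), so at least 6 colors are needed.
6 colors suffice: color 1 → {G}; color 2 → {D, H}; color 3 → {A, C}; color 4 → {B}; color 5 → {E}; color 6 → {F}.
That is already a proper 6-coloring.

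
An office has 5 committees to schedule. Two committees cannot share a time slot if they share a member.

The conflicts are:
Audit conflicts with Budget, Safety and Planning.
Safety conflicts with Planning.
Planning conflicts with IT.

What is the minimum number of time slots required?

Audit, Safety, Planning pairwise conflict, so at least 3 time slots are needed.
3 time slots suffice: time slot 1 → {Budget, Planning}; time slot 2 → {Audit, IT}; time slot 3 → {Safety}. No two conflicting committees share a time slot.

3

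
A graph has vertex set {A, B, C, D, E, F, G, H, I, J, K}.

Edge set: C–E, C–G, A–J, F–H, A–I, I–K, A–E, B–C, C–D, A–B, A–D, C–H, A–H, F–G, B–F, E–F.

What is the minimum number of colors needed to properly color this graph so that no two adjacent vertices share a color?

2

C and G are adjacent, so at least 2 colors are needed.
2 colors suffice: A=red, B=blue, C=red, D=blue, E=blue, F=red, G=blue, H=blue, I=blue, J=blue, K=red. Every edge joins two different colors.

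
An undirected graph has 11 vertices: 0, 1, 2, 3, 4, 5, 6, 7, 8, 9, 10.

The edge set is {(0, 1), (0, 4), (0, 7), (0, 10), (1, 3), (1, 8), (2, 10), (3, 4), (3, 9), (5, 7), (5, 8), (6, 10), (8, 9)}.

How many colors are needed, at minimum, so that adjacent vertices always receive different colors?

3

The cycle 5-7-0-1-8-5 has odd length 5, so it cannot be 2-colored; at least 3 colors are needed.
3 colors suffice: color red → {0, 2, 3, 6, 8}; color blue → {1, 4, 7, 9, 10}; color green → {5}. Each edge has distinct colors on its endpoints.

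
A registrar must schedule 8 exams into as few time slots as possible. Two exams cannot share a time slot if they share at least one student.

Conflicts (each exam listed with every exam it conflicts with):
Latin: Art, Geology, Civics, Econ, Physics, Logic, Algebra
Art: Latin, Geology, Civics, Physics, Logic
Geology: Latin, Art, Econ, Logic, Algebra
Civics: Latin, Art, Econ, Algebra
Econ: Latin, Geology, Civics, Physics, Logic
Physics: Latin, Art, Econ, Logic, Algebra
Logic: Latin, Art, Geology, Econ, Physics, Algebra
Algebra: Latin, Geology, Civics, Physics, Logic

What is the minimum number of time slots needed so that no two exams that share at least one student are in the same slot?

4

Latin, Art, Physics, Logic are mutually in conflict, so at least 4 time slots are needed.
4 time slots suffice: time slot 1 → {Latin}; time slot 2 → {Civics, Logic}; time slot 3 → {Art, Econ, Algebra}; time slot 4 → {Geology, Physics}. Every pair that conflicts lands in different time slots.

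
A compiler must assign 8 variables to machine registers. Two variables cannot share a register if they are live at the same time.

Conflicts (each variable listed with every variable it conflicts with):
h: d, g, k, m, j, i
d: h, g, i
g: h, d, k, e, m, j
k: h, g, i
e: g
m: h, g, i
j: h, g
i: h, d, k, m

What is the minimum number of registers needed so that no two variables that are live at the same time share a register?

h, g, m are mutually in conflict, so at least 3 registers are needed.
3 registers suffice: register 1 → {g, i}; register 2 → {h, e}; register 3 → {d, k, m, j}. Every pair that conflicts lands in different registers.

3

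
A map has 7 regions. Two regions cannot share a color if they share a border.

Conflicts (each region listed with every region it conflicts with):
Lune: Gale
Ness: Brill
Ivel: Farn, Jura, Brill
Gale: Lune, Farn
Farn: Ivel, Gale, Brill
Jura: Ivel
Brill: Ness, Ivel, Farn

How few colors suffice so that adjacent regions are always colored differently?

Ivel, Farn, Brill all conflict with each other, so at least 3 colors are needed.
3 colors suffice: color 1 → {Gale, Jura, Brill}; color 2 → {Lune, Ness, Ivel}; color 3 → {Farn}. Each listed conflict is separated.

3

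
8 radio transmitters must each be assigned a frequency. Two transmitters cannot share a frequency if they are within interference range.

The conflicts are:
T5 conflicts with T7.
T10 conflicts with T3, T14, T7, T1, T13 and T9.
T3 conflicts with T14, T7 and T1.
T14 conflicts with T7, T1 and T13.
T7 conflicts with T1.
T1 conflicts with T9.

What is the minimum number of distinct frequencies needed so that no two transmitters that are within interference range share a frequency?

T10, T3, T14, T7, T1 are mutually in conflict, so at least 5 frequencies are needed.
5 frequencies suffice: frequency 1 → {T5, T10}; frequency 2 → {T1, T13}; frequency 3 → {T7, T9}; frequency 4 → {T14}; frequency 5 → {T3}. Each listed conflict is separated.

5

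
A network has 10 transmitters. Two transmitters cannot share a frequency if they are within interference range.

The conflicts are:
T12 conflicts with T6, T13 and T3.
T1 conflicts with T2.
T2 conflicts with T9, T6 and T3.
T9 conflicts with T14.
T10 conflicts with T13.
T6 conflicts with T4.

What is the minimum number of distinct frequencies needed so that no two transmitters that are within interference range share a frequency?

2

T2 and T3 conflict, so at least 2 frequencies are needed.
2 frequencies suffice: frequency 1 → {T12, T2, T10, T4, T14}; frequency 2 → {T1, T9, T6, T13, T3}. Each listed conflict is separated.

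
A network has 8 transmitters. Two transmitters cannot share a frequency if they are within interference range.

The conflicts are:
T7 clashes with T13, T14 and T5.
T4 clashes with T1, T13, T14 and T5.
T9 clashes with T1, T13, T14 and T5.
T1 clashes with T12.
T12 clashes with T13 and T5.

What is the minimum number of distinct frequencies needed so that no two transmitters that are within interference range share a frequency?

T1 and T12 conflict, so at least 2 frequencies are needed.
2 frequencies suffice: frequency 1 → {T7, T4, T9, T12}; frequency 2 → {T1, T13, T14, T5}. Every pair that conflicts lands in different frequencies.

2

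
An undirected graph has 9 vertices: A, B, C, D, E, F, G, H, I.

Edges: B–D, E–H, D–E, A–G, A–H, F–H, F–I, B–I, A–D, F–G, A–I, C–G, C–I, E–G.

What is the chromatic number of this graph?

2

E and H are adjacent, so at least 2 colors are needed.
One proper 2-coloring: A=blue, B=blue, C=blue, D=red, E=blue, F=blue, G=red, H=red, I=red. No two adjacent vertices share a color.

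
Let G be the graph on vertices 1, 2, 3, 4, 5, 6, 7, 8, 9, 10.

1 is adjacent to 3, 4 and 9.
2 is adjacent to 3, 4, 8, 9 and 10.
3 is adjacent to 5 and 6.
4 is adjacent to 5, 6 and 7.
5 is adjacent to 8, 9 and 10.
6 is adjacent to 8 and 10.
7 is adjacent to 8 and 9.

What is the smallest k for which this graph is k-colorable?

2 and 4 are adjacent, so at least 2 colors are needed.
2 colors suffice: color red → {3, 4, 8, 9, 10}; color blue → {1, 2, 5, 6, 7}. No two adjacent vertices share a color.

2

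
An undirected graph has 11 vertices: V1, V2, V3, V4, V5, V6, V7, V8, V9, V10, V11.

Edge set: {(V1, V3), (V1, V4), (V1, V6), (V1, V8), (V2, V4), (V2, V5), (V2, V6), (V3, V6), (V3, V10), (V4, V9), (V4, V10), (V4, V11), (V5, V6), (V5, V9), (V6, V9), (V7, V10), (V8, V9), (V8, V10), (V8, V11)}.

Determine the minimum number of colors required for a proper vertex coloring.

V5, V6, V9 are mutually adjacent, so at least 3 colors are needed.
3 colors suffice: V1=2, V2=2, V3=3, V4=1, V5=3, V6=1, V7=1, V8=1, V9=2, V10=2, V11=2. Every edge joins two different colors.

3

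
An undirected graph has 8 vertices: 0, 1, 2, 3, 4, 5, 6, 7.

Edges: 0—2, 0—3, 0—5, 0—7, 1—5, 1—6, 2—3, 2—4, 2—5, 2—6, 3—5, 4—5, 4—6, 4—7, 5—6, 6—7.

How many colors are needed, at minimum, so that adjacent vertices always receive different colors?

2, 4, 5, 6 are pairwise adjacent (a clique of size 4), so at least 4 colors are needed.
One proper 4-coloring: 0=b, 1=c, 2=c, 3=d, 4=d, 5=a, 6=b, 7=a. No two adjacent vertices share a color.

4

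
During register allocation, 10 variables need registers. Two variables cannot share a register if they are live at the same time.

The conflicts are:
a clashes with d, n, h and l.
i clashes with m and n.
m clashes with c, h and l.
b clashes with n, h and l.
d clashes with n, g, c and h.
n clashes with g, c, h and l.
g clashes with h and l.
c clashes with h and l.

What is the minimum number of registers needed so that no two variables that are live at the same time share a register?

4

d, n, c, h pairwise conflict, so at least 4 registers are needed.
4 registers suffice: a=3, i=2, m=1, b=3, d=4, n=1, g=3, c=3, h=2, l=2. Every pair that conflicts lands in different registers.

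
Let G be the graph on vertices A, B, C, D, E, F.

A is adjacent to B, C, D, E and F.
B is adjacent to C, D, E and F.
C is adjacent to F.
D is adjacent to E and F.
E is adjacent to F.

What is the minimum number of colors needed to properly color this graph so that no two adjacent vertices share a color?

5

A, B, D, E, F are pairwise adjacent (a clique of size 5), so at least 5 colors are needed.
5 colors suffice: color 1 → {B}; color 2 → {F}; color 3 → {A}; color 4 → {C, E}; color 5 → {D}. No two adjacent vertices share a color.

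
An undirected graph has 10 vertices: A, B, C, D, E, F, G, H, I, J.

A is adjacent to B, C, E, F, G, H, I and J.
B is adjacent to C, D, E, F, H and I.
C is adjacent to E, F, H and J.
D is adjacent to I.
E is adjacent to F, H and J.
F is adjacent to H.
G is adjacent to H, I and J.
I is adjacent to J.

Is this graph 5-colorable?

A, B, C, E, F, H form a clique, so at least 6 colors are needed.
So 5 colors are not enough.

No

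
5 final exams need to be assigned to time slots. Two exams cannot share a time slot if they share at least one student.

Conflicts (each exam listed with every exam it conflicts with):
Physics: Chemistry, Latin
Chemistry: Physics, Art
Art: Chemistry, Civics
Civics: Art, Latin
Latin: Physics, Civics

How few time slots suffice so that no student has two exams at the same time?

3

The cycle Art-Chemistry-Physics-Latin-Civics-Art has odd length 5, so it cannot be 2-colored; at least 3 time slots are needed.
A valid assignment using 3 time slots: Physics=1, Chemistry=2, Art=3, Civics=1, Latin=2. Every pair that conflicts lands in different time slots.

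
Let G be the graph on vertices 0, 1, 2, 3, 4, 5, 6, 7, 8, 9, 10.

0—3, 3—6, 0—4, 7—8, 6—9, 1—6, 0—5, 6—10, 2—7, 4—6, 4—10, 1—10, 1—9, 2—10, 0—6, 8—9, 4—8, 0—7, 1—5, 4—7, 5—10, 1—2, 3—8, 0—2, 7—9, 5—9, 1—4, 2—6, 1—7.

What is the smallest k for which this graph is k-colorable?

4

1, 2, 6, 10 are mutually adjacent (a clique of size 4), so at least 4 colors are needed.
A valid assignment using 4 colors: 0=blue, 1=blue, 2=green, 3=green, 4=green, 5=red, 6=red, 7=red, 8=blue, 9=green, 10=yellow. Each edge has distinct colors on its endpoints.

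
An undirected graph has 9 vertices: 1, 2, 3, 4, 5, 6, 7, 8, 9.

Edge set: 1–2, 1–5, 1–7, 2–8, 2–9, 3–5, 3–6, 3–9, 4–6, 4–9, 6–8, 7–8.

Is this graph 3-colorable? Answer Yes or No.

The chromatic number is 3. The cycle 6-8-2-9-4-6 has odd length 5, so it cannot be 2-colored; at least 3 colors are needed.
3 colors suffice: 1=b, 2=a, 3=a, 4=a, 5=c, 6=b, 7=a, 8=c, 9=b.
That is already a proper 3-coloring.

Yes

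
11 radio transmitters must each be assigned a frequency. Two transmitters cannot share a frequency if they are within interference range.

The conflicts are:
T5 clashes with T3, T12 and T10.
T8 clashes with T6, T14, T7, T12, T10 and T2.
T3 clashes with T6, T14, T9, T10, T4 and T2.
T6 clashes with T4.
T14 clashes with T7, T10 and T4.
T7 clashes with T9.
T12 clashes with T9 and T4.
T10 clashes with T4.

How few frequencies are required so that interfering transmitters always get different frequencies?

4

T3, T14, T10, T4 pairwise conflict, so at least 4 frequencies are needed.
4 frequencies suffice: T5=3, T8=1, T3=1, T6=2, T14=3, T7=2, T12=2, T9=3, T10=2, T4=4, T2=2. No two conflicting transmitters share a frequency.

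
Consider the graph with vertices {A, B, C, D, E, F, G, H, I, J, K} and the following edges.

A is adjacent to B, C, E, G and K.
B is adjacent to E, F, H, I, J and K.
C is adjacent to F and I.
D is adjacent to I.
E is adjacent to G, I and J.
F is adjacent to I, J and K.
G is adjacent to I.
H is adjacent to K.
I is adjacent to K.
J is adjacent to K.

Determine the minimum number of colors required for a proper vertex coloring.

4

B, F, J, K are pairwise adjacent (a clique of size 4), so at least 4 colors are needed.
One proper 4-coloring: A=2, B=1, C=1, D=1, E=3, F=4, G=1, H=2, I=2, J=2, K=3. Each edge has distinct colors on its endpoints.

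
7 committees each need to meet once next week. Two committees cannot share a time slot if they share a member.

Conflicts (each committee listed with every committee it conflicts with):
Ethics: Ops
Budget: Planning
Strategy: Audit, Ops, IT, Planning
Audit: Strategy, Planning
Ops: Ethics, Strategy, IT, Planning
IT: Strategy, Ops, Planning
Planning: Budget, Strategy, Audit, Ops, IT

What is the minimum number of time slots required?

4

Strategy, Ops, IT, Planning all conflict with each other, so at least 4 time slots are needed.
4 time slots suffice: Ethics=1, Budget=2, Strategy=3, Audit=2, Ops=2, IT=4, Planning=1. No two conflicting committees share a time slot.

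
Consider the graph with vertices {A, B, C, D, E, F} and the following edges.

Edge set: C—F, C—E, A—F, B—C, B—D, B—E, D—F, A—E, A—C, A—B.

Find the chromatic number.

4

A, B, C, E form a clique, so at least 4 colors are needed.
A valid assignment using 4 colors: A=1, B=3, C=2, D=1, E=4, F=3. Each edge has distinct colors on its endpoints.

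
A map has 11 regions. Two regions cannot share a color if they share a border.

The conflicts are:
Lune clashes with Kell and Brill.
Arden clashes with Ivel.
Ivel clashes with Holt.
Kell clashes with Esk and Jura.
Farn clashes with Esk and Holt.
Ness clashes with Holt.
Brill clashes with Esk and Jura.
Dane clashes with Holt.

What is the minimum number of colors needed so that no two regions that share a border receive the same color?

2

Brill and Jura conflict, so at least 2 colors are needed.
One proper 2-coloring: Lune=1, Arden=1, Ivel=2, Kell=2, Farn=2, Ness=2, Brill=2, Dane=2, Esk=1, Jura=1, Holt=1. Each listed conflict is separated.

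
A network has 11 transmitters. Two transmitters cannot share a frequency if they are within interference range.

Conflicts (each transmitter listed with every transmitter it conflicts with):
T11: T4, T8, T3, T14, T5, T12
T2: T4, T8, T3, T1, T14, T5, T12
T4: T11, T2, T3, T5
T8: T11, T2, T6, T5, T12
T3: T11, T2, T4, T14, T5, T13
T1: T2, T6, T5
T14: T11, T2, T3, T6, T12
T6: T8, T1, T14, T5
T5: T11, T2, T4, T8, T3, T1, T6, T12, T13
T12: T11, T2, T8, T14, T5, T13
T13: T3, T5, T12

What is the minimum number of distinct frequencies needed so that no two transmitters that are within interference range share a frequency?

4

T2, T4, T3, T5 are mutually in conflict, so at least 4 frequencies are needed.
Using 4 frequencies: T11=2, T2=2, T4=4, T8=4, T3=3, T1=3, T14=1, T6=2, T5=1, T12=3, T13=2. Every pair that conflicts lands in different frequencies.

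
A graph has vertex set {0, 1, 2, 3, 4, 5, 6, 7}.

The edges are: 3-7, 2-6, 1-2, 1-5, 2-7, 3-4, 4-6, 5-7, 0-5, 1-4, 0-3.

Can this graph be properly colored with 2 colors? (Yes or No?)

No

The cycle 7-3-4-1-5-7 has odd length 5, so it cannot be 2-colored; at least 3 colors are needed.
So 2 colors are not enough.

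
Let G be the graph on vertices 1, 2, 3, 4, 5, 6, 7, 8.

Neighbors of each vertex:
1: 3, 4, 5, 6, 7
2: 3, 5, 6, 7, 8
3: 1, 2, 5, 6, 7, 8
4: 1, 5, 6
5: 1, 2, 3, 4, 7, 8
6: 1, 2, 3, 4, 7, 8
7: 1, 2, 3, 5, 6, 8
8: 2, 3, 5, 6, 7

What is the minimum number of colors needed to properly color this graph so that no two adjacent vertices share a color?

2, 3, 5, 7, 8 are mutually adjacent (a clique of size 5), so at least 5 colors are needed.
5 colors suffice: 1=yellow, 2=yellow, 3=red, 4=red, 5=green, 6=green, 7=blue, 8=purple. Each edge has distinct colors on its endpoints.

5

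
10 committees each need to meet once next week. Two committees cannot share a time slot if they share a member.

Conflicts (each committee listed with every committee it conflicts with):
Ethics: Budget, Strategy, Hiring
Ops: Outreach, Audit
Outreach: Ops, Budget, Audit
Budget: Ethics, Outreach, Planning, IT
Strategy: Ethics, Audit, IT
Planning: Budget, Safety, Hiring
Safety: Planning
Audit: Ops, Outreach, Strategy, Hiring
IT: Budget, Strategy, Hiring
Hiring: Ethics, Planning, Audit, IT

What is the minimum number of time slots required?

3

Ops, Outreach, Audit pairwise conflict, so at least 3 time slots are needed.
3 time slots suffice: time slot 1 → {Ops, Budget, Strategy, Safety, Hiring}; time slot 2 → {Ethics, Planning, Audit, IT}; time slot 3 → {Outreach}. Every pair that conflicts lands in different time slots.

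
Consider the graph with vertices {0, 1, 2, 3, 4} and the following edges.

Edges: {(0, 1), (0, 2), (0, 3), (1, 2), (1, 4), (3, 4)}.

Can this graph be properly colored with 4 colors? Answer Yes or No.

Yes

The chromatic number is 3. 0, 1, 2 are pairwise adjacent, so at least 3 colors are needed.
A valid assignment using 3 colors: 0=a, 1=b, 2=c, 3=b, 4=a.
Since 4 ≥ 3, a proper 4-coloring certainly exists.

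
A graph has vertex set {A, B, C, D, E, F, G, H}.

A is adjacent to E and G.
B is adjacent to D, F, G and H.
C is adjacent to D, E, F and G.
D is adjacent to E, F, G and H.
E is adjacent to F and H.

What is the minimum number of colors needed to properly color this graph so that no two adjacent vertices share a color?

4

C, D, E, F are pairwise adjacent (a clique of size 4), so at least 4 colors are needed.
4 colors suffice: A=red, B=blue, C=green, D=red, E=blue, F=yellow, G=yellow, H=green. Every edge joins two different colors.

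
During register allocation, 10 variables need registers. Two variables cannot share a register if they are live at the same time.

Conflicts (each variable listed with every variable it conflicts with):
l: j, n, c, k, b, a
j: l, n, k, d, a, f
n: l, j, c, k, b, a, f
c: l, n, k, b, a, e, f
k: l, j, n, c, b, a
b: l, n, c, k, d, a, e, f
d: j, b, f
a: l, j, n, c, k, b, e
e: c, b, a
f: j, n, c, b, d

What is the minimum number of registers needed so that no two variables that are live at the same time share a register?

6

l, n, c, k, b, a are mutually in conflict, so at least 6 registers are needed.
6 registers suffice: l=6, j=1, n=2, c=4, k=5, b=1, d=2, a=3, e=2, f=3. Every pair that conflicts lands in different registers.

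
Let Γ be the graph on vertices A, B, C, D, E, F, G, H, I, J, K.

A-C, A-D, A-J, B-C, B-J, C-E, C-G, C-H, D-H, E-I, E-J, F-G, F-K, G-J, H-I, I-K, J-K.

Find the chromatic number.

B and J are adjacent, so at least 2 colors are needed.
One proper 2-coloring: A=blue, B=blue, C=red, D=red, E=blue, F=red, G=blue, H=blue, I=red, J=red, K=blue. No two adjacent vertices share a color.

2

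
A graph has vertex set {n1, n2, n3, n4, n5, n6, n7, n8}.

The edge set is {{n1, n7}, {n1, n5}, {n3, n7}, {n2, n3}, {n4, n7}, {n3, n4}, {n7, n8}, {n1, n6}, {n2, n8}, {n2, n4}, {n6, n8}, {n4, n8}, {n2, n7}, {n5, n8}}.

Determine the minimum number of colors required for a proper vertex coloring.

n2, n4, n7, n8 are mutually adjacent (a clique of size 4), so at least 4 colors are needed.
4 colors suffice: color R → {n1, n3, n8}; color B → {n5, n6, n7}; color G → {n4}; color Y → {n2}. Every edge joins two different colors.

4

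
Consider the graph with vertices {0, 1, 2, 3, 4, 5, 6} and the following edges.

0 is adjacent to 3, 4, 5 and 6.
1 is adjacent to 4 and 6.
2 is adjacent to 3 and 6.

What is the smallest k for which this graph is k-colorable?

2 and 3 are adjacent, so at least 2 colors are needed.
2 colors suffice: 0=a, 1=a, 2=a, 3=b, 4=b, 5=b, 6=b. Every edge joins two different colors.

2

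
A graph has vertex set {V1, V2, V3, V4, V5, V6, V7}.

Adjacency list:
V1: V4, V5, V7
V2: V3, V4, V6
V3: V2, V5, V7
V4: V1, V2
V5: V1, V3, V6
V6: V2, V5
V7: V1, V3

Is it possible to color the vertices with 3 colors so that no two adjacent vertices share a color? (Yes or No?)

The chromatic number is 3. The cycle V1-V4-V2-V3-V7-V1 has odd length 5, so it cannot be 2-colored; at least 3 colors are needed.
A valid assignment using 3 colors: V1=1, V2=1, V3=3, V4=2, V5=2, V6=3, V7=2.
That is already a proper 3-coloring.

Yes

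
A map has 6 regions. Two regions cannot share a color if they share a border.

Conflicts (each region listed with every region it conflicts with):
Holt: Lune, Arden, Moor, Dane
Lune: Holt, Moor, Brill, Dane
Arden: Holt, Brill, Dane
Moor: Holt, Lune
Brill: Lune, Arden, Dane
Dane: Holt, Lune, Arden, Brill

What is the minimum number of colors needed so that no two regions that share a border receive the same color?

Arden, Brill, Dane pairwise conflict, so at least 3 colors are needed.
3 colors suffice: Holt=3, Lune=2, Arden=2, Moor=1, Brill=3, Dane=1. No two conflicting regions share a color.

3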